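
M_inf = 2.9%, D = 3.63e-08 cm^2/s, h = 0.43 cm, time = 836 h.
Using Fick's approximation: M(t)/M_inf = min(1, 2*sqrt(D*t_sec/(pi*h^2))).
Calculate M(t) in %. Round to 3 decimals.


t = 3009600 s
ratio = min(1, 2*sqrt(3.63e-08*3009600/(pi*0.1849)))
= 0.867350
M(t) = 2.9 * 0.867350 = 2.515%

2.515


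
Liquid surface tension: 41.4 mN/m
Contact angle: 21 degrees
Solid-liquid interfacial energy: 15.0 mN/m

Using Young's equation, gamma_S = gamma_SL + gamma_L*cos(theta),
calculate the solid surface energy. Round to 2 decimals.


gamma_S = 15.0 + 41.4 * cos(21)
= 53.65 mN/m

53.65


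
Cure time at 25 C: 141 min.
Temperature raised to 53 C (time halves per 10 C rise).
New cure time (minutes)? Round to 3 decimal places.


Acceleration factor = 2^(28/10) = 6.9644
New time = 141 / 6.9644 = 20.246 min

20.246


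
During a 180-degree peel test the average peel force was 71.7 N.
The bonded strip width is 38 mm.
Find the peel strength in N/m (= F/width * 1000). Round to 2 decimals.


Peel strength = F/width * 1000
= 71.7 / 38 * 1000
= 1886.84 N/m

1886.84


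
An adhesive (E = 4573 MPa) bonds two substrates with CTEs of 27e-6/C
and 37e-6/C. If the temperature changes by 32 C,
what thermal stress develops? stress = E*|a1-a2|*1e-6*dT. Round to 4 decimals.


Stress = 4573 * |27 - 37| * 1e-6 * 32
= 1.4634 MPa

1.4634


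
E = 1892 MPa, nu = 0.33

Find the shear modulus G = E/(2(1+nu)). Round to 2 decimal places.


G = 1892 / (2 * 1.33)
= 711.28 MPa

711.28


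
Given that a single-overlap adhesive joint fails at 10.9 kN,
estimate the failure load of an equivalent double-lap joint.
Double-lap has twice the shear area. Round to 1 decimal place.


Double-lap factor = 2
Expected load = 10.9 * 2 = 21.8 kN

21.8


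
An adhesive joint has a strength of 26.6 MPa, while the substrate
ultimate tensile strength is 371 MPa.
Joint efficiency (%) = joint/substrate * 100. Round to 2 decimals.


Efficiency = 26.6 / 371 * 100
= 7.17%

7.17


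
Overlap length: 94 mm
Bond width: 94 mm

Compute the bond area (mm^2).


Bond area = 94 * 94 = 8836 mm^2

8836


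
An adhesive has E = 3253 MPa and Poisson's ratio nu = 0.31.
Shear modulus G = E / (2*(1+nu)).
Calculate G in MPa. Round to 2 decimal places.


G = 3253 / (2*(1+0.31))
= 3253 / 2.62
= 1241.60 MPa

1241.60


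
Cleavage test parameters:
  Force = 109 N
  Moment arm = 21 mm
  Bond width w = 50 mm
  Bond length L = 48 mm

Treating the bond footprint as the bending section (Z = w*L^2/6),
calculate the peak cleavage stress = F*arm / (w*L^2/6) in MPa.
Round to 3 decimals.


M = 109 * 21 = 2289 N*mm
Z = 50 * 48^2 / 6 = 115200 / 6 mm^3
sigma = M / Z = 6 * 2289 / 115200 = 13734 / 115200
= 0.119 MPa

0.119


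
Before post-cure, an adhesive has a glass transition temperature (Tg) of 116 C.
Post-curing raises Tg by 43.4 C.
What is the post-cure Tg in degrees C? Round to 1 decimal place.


Tg_post = Tg_base + delta_Tg
= 116 + 43.4
= 159.4 C

159.4


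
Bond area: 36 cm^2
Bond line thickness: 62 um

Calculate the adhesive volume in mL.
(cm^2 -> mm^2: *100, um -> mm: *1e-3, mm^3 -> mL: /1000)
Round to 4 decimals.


V = 36*100 * 62*1e-3 / 1000
= 0.2232 mL

0.2232


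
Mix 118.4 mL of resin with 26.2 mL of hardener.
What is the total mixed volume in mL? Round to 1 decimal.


Total = 118.4 + 26.2 = 144.6 mL

144.6


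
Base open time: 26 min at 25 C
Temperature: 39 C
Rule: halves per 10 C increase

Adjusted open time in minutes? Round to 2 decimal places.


Acceleration = 2^((39-25)/10) = 2.6390
Open time = 26 / 2.6390 = 9.85 min

9.85


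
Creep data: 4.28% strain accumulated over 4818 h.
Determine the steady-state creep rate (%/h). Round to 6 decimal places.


Rate = 4.28 / 4818 = 0.000888 %/h

0.000888


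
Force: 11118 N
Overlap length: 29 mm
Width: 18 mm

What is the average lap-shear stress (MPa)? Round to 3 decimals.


Average shear stress = F / (overlap * width)
= 11118 / (29 * 18)
= 21.299 MPa

21.299


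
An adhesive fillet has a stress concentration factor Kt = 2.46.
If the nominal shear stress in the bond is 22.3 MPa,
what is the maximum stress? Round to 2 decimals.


Max stress = 22.3 * 2.46 = 54.86 MPa

54.86


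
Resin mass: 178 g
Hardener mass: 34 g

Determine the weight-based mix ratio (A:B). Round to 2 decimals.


Ratio = 178 / 34 = 5.24

5.24


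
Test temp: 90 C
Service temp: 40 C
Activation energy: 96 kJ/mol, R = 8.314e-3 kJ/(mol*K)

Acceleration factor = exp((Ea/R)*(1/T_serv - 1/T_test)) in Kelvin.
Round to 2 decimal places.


AF = exp((96/0.008314)*(1/313.15 - 1/363.15))
= 160.27

160.27


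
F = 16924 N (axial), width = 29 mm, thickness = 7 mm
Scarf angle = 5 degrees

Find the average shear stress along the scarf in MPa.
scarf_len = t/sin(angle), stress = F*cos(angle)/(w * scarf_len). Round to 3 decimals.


scarf_len = 7/sin(5 deg) = 80.3160
cos(5 deg) = 0.996195
stress = 16924*0.996195/(29*80.3160) = 7.238 MPa

7.238


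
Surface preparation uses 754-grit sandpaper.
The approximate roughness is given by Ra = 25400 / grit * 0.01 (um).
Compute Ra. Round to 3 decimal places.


Ra = 25400 / 754 * 0.01
= 254 / 754
= 0.337 um

0.337


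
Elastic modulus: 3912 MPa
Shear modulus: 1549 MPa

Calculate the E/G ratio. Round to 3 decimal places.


E / G = 3912 / 1549 = 2.526

2.526


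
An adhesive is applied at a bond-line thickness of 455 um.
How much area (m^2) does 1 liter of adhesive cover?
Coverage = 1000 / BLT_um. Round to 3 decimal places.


Coverage = 1000 / 455 = 2.198 m^2

2.198


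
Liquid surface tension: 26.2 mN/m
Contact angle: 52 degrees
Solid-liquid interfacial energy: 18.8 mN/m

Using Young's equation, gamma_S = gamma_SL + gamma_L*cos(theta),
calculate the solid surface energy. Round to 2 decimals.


gamma_S = 18.8 + 26.2 * cos(52)
= 34.93 mN/m

34.93


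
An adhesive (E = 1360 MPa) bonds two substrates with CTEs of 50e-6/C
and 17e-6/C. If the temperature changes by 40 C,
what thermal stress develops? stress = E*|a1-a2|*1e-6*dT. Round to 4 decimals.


Stress = 1360 * |50 - 17| * 1e-6 * 40
= 1.7952 MPa

1.7952


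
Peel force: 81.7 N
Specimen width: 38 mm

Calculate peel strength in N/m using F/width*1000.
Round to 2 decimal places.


Peel strength = 81.7 / 38 * 1000 = 2150.00 N/m

2150.00


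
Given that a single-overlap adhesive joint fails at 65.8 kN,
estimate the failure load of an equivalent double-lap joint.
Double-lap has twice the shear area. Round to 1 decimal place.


Double-lap factor = 2
Expected load = 65.8 * 2 = 131.6 kN

131.6


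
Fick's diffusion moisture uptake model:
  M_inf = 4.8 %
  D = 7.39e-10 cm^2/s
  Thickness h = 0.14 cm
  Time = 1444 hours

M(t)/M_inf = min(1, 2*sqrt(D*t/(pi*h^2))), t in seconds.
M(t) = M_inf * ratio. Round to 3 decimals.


t_sec = 1444 * 3600 = 5198400
ratio = 2*sqrt(7.39e-10*5198400/(pi*0.14^2))
= min(1, 0.499556)
= 0.499556
M(t) = 4.8 * 0.499556 = 2.398 %

2.398


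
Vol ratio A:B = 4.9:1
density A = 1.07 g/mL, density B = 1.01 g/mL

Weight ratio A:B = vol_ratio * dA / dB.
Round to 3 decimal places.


Weight ratio = 4.9 * 1.07 / 1.01
= 5.191

5.191


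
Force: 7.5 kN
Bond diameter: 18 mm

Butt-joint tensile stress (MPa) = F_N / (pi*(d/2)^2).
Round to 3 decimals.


F_N = 7.5 * 1000 = 7500.0 N
A = pi*(9.0)^2 = 254.4690 mm^2
stress = 7500.0 / 254.4690 = 29.473 MPa

29.473


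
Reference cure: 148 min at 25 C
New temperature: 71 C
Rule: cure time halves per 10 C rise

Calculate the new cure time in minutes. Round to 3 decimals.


factor = 2^((71-25)/10) = 24.2515
t_new = 148 / 24.2515 = 6.103 min

6.103


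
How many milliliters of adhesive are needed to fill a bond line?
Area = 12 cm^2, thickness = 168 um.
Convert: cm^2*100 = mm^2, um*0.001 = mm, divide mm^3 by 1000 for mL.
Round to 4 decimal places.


= (12 * 100) * (168 * 0.001) / 1000
= 0.2016 mL

0.2016


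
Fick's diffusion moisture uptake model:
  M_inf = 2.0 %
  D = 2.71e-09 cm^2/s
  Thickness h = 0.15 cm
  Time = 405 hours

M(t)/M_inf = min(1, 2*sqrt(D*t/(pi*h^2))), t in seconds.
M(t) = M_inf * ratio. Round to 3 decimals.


t_sec = 405 * 3600 = 1458000
ratio = 2*sqrt(2.71e-09*1458000/(pi*0.15^2))
= min(1, 0.472854)
= 0.472854
M(t) = 2.0 * 0.472854 = 0.946 %

0.946


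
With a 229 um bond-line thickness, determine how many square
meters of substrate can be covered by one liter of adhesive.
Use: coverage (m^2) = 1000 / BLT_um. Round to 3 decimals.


Coverage = 1000 / 229 = 4.367 m^2

4.367


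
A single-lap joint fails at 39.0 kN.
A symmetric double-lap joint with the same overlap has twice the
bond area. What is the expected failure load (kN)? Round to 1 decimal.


Double-lap load = 2 * 39.0 = 78.0 kN

78.0


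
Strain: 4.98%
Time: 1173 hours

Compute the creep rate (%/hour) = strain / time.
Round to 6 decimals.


Creep rate = 4.98 / 1173
= 0.004246 %/h

0.004246


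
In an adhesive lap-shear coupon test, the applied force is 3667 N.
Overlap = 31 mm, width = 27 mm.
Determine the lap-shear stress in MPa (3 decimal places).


stress = F / (overlap * width)
= 3667 / (31 * 27)
= 4.381 MPa

4.381


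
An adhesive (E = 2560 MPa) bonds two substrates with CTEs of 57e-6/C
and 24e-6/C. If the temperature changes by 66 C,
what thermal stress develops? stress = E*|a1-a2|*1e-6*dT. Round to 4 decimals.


Stress = 2560 * |57 - 24| * 1e-6 * 66
= 5.5757 MPa

5.5757


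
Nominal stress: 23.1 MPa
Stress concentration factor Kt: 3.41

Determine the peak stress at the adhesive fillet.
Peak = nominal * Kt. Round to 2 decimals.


Peak stress = 23.1 * 3.41
= 78.77 MPa

78.77


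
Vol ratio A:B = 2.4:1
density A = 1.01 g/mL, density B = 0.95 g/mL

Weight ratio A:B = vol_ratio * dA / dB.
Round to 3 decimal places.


Weight ratio = 2.4 * 1.01 / 0.95
= 2.552

2.552


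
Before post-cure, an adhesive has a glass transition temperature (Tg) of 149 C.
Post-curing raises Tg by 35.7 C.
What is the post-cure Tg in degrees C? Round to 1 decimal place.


Tg_post = Tg_base + delta_Tg
= 149 + 35.7
= 184.7 C

184.7


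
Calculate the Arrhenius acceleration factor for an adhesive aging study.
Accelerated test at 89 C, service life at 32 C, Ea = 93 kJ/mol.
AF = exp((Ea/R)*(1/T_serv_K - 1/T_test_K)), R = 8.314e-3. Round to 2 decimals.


T_test = 362.15 K, T_serv = 305.15 K
Ea/R = 93 / 0.008314 = 11185.95
AF = exp(11185.95 * (1/305.15 - 1/362.15))
= 320.41

320.41


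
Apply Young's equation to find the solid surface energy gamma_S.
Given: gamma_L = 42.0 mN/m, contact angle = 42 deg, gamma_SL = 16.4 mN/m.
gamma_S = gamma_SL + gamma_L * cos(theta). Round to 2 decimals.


theta_rad = 42 * pi/180 = 0.733038
gamma_S = 16.4 + 42.0 * cos(0.733038)
= 47.61 mN/m

47.61


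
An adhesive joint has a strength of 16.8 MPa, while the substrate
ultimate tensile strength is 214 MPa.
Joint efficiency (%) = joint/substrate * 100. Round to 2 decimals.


Efficiency = 16.8 / 214 * 100
= 7.85%

7.85


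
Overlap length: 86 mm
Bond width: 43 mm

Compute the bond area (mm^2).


Bond area = 86 * 43 = 3698 mm^2

3698


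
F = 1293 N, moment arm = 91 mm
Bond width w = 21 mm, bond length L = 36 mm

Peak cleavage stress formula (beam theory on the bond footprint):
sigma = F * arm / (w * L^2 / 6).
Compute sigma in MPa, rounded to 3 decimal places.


sigma = (1293 * 91) / (21 * 1296 / 6)
= 117663 * 6 / 27216
= 705978 / 27216
= 25.940 MPa

25.940


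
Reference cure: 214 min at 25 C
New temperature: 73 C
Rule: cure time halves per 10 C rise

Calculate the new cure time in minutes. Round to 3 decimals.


factor = 2^((73-25)/10) = 27.8576
t_new = 214 / 27.8576 = 7.682 min

7.682


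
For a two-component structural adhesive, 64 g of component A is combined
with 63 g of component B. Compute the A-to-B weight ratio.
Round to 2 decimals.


Weight ratio A:B = 64 / 63
= 1.02

1.02


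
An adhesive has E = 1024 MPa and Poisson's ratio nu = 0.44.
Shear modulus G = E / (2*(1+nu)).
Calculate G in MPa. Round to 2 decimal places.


G = 1024 / (2*(1+0.44))
= 1024 / 2.88
= 355.56 MPa

355.56


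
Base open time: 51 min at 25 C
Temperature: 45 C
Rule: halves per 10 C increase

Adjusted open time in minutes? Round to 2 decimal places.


Acceleration = 2^((45-25)/10) = 4.0000
Open time = 51 / 4.0000 = 12.75 min

12.75


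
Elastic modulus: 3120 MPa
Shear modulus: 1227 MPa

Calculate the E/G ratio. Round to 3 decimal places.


E / G = 3120 / 1227 = 2.543

2.543


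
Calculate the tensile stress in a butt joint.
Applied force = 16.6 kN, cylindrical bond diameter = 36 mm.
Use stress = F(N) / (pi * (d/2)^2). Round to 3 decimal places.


A = pi * 18.0^2 = 1017.8760 mm^2
sigma = 16600.0 / 1017.8760 = 16.308 MPa

16.308


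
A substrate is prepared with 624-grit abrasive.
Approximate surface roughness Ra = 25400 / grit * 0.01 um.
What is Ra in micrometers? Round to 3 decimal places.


Ra = 25400 / 624 * 0.01 = 0.407 um

0.407


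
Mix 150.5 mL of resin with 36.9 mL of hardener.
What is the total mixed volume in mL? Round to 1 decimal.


Total = 150.5 + 36.9 = 187.4 mL

187.4


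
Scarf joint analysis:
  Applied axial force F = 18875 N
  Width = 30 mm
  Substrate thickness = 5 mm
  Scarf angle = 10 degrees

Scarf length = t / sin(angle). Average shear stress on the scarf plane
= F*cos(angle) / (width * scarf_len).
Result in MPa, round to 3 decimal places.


Scarf length = 5 / sin(10 deg) = 28.7939 mm
cos(10 deg) = 0.984808
Shear = 18875 * 0.984808 / (30 * 28.7939)
= 21.519 MPa

21.519


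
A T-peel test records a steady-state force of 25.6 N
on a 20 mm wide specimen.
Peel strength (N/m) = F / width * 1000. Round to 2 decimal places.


Peel strength = 25.6 / 20 * 1000
= 1280.00 N/m

1280.00


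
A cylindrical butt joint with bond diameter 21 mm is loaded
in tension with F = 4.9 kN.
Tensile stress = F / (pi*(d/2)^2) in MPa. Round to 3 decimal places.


Area = pi * (21/2)^2 = 346.3606 mm^2
Stress = 4.9*1000 / 346.3606
= 14.147 MPa

14.147


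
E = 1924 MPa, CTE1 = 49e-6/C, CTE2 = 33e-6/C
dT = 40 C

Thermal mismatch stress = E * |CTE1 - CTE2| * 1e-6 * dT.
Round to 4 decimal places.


= 1924 * 16e-6 * 40
= 1.2314 MPa

1.2314


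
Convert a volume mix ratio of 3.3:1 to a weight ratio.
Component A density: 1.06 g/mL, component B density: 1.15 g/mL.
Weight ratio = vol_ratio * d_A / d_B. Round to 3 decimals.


= 3.3 * 1.06 / 1.15 = 3.042

3.042


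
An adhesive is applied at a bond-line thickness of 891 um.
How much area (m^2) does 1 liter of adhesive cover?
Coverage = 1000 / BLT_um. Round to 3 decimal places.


Coverage = 1000 / 891 = 1.122 m^2

1.122


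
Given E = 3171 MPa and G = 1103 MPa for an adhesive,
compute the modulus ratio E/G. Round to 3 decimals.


E/G ratio = 3171 / 1103 = 2.875

2.875


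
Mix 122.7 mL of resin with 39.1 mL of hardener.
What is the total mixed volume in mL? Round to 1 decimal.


Total = 122.7 + 39.1 = 161.8 mL

161.8


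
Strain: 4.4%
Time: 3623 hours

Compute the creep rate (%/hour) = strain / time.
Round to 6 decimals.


Creep rate = 4.4 / 3623
= 0.001214 %/h

0.001214


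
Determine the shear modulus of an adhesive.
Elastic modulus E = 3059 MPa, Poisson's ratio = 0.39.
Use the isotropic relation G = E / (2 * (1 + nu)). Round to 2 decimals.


G = 3059 / (2*(1+0.39)) = 3059 / 2.78
= 1100.36 MPa

1100.36


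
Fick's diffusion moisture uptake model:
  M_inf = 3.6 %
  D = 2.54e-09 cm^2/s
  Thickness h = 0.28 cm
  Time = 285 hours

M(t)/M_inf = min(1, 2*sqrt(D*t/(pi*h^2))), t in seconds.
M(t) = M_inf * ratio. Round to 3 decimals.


t_sec = 285 * 3600 = 1026000
ratio = 2*sqrt(2.54e-09*1026000/(pi*0.28^2))
= min(1, 0.205725)
= 0.205725
M(t) = 3.6 * 0.205725 = 0.741 %

0.741


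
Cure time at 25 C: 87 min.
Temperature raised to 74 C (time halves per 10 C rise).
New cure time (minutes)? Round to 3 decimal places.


Acceleration factor = 2^(49/10) = 29.8571
New time = 87 / 29.8571 = 2.914 min

2.914


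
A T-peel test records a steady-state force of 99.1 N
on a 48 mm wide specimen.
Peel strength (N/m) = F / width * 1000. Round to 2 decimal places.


Peel strength = 99.1 / 48 * 1000
= 2064.58 N/m

2064.58


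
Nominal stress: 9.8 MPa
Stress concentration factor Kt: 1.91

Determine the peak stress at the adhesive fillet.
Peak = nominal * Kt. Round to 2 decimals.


Peak stress = 9.8 * 1.91
= 18.72 MPa

18.72


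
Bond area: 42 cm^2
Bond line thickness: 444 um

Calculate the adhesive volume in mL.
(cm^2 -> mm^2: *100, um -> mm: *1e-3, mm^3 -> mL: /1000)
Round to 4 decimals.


V = 42*100 * 444*1e-3 / 1000
= 1.8648 mL

1.8648


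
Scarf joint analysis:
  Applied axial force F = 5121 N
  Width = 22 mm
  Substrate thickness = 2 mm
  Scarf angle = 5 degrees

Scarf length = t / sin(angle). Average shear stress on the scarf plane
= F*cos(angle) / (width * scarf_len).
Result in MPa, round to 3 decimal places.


Scarf length = 2 / sin(5 deg) = 22.9474 mm
cos(5 deg) = 0.996195
Shear = 5121 * 0.996195 / (22 * 22.9474)
= 10.105 MPa

10.105


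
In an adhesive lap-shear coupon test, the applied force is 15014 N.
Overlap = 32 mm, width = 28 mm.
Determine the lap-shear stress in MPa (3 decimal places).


stress = F / (overlap * width)
= 15014 / (32 * 28)
= 16.757 MPa

16.757


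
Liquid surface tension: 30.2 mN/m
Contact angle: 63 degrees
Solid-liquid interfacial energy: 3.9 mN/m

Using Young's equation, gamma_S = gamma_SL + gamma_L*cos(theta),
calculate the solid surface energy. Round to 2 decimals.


gamma_S = 3.9 + 30.2 * cos(63)
= 17.61 mN/m

17.61


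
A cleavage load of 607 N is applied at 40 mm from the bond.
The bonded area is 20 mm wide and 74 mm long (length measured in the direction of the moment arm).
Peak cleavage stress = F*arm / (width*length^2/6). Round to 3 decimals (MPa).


Moment = 607 * 40 = 24280 N*mm
Section modulus = 20 * 5476 / 6 = 109520 / 6 mm^3
Stress = 24280 / (109520 / 6) = 145680 / 109520
= 1.330 MPa

1.330


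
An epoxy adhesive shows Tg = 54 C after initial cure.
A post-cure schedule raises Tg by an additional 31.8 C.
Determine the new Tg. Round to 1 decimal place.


New Tg = 54 + 31.8
= 85.8 C

85.8


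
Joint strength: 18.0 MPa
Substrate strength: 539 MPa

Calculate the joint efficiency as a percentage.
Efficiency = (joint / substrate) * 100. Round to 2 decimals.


Efficiency = (18.0 / 539) * 100 = 3.34%

3.34


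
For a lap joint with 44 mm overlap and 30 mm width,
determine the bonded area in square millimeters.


Area = 44 * 30 = 1320 mm^2

1320


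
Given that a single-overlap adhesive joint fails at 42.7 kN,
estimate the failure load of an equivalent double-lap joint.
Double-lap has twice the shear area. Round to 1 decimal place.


Double-lap factor = 2
Expected load = 42.7 * 2 = 85.4 kN

85.4


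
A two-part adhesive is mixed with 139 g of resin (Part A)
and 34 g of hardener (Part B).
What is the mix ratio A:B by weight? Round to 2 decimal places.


Mix ratio = mass_A / mass_B
= 139 / 34
= 4.09

4.09


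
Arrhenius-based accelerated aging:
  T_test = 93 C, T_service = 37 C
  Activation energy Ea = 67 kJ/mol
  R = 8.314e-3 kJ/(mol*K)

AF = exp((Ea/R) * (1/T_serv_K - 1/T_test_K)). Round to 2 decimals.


T_test_K = 366.15, T_serv_K = 310.15
AF = exp((67/8.314e-3) * (1/310.15 - 1/366.15))
= 53.19

53.19


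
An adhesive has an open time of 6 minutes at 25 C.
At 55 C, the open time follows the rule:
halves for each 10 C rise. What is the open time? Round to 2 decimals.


Factor = 2^((55-25)/10) = 8.0000
Open time = 6 / 8.0000 = 0.75 min

0.75


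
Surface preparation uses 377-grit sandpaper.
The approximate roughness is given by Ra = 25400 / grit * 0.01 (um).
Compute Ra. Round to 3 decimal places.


Ra = 25400 / 377 * 0.01
= 254 / 377
= 0.674 um

0.674


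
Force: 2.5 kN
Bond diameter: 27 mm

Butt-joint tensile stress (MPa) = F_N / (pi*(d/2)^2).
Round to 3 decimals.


F_N = 2.5 * 1000 = 2500.0 N
A = pi*(13.5)^2 = 572.5553 mm^2
stress = 2500.0 / 572.5553 = 4.366 MPa

4.366


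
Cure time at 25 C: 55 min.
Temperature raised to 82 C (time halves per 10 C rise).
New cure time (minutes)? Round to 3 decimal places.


Acceleration factor = 2^(57/10) = 51.9842
New time = 55 / 51.9842 = 1.058 min

1.058


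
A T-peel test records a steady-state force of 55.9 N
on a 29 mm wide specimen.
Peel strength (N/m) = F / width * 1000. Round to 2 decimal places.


Peel strength = 55.9 / 29 * 1000
= 1927.59 N/m

1927.59


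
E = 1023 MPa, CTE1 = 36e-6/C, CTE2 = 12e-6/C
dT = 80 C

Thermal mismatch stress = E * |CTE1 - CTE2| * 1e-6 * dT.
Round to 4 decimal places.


= 1023 * 24e-6 * 80
= 1.9642 MPa

1.9642


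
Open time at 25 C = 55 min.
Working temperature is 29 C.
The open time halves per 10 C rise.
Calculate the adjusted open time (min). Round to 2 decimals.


factor = 2^((29 - 25) / 10) = 1.3195
ot = 55 / 1.3195 = 41.68 min

41.68


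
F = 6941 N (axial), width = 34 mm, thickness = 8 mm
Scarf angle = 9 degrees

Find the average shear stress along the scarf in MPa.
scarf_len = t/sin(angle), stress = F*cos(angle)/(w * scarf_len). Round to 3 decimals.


scarf_len = 8/sin(9 deg) = 51.1396
cos(9 deg) = 0.987688
stress = 6941*0.987688/(34*51.1396) = 3.943 MPa

3.943


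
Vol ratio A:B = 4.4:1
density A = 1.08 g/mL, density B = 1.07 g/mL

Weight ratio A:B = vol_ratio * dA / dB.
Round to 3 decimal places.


Weight ratio = 4.4 * 1.08 / 1.07
= 4.441

4.441


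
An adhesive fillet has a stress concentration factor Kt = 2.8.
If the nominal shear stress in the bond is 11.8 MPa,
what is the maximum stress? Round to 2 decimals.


Max stress = 11.8 * 2.8 = 33.04 MPa

33.04


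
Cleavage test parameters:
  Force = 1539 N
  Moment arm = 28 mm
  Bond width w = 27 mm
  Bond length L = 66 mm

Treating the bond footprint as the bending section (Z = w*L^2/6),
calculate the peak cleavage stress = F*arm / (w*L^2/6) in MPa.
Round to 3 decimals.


M = 1539 * 28 = 43092 N*mm
Z = 27 * 66^2 / 6 = 117612 / 6 mm^3
sigma = M / Z = 6 * 43092 / 117612 = 258552 / 117612
= 2.198 MPa

2.198


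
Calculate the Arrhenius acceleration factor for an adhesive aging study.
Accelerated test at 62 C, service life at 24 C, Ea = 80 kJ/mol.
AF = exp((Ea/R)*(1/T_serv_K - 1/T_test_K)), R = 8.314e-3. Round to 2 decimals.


T_test = 335.15 K, T_serv = 297.15 K
Ea/R = 80 / 0.008314 = 9622.32
AF = exp(9622.32 * (1/297.15 - 1/335.15))
= 39.31

39.31


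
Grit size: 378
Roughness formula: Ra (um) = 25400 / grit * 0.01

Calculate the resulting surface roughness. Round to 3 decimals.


Ra = 25400 / 378 * 0.01
= 0.672 um

0.672


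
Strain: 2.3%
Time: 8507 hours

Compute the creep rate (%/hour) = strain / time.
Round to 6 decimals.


Creep rate = 2.3 / 8507
= 0.000270 %/h

0.000270


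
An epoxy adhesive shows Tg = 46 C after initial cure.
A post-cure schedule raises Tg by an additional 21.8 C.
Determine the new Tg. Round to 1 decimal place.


New Tg = 46 + 21.8
= 67.8 C

67.8


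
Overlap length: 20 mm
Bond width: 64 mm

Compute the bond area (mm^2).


Bond area = 20 * 64 = 1280 mm^2

1280


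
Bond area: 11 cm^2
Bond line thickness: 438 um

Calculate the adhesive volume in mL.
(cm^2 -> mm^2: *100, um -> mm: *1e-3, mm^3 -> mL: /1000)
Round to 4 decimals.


V = 11*100 * 438*1e-3 / 1000
= 0.4818 mL

0.4818


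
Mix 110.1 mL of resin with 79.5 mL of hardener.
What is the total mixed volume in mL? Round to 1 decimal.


Total = 110.1 + 79.5 = 189.6 mL

189.6


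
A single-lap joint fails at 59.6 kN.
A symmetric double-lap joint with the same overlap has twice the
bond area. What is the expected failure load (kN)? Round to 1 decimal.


Double-lap load = 2 * 59.6 = 119.2 kN

119.2


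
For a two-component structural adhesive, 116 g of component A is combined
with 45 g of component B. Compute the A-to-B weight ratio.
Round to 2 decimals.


Weight ratio A:B = 116 / 45
= 2.58

2.58


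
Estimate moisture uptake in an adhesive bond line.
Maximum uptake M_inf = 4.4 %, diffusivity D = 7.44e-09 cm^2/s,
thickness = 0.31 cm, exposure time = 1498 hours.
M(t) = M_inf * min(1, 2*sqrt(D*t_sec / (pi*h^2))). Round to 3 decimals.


Convert time: 1498 h = 5392800 s
ratio = min(1, 2*sqrt(7.44e-09*5392800/(pi*0.31^2)))
= 0.729100
M(t) = 4.4 * 0.729100 = 3.208%

3.208


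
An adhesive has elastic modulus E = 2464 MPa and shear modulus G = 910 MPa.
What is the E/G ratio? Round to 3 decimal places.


E/G = 2464 / 910 = 2.708

2.708


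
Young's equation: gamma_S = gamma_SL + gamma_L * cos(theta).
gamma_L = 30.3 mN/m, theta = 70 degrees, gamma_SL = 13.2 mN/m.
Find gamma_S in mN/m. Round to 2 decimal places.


cos(70 deg) = 0.342020
gamma_S = 13.2 + 30.3 * 0.342020
= 23.56 mN/m

23.56


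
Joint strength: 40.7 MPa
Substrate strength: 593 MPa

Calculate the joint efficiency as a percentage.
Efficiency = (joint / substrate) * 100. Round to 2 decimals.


Efficiency = (40.7 / 593) * 100 = 6.86%

6.86


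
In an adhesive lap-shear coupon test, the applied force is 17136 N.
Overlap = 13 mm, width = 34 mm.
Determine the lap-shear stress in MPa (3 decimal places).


stress = F / (overlap * width)
= 17136 / (13 * 34)
= 38.769 MPa

38.769


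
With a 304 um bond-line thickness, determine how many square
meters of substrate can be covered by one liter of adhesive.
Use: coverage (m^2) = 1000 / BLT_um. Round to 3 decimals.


Coverage = 1000 / 304 = 3.289 m^2

3.289


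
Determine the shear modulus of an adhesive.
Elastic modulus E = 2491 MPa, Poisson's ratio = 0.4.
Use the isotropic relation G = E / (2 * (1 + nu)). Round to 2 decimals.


G = 2491 / (2*(1+0.4)) = 2491 / 2.80
= 889.64 MPa

889.64


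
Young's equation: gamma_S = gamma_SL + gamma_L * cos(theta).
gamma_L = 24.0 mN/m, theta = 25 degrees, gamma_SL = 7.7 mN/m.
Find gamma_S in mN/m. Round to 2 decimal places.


cos(25 deg) = 0.906308
gamma_S = 7.7 + 24.0 * 0.906308
= 29.45 mN/m

29.45


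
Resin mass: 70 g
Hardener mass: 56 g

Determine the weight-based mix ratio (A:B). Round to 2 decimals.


Ratio = 70 / 56 = 1.25

1.25


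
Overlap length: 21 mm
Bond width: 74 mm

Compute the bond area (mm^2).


Bond area = 21 * 74 = 1554 mm^2

1554


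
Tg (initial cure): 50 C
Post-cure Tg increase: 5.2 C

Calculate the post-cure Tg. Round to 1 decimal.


Post-cure Tg = 50 + 5.2 = 55.2 C

55.2


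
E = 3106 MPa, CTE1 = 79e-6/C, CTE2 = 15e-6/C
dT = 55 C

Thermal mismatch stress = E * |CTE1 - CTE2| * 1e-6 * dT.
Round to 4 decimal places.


= 3106 * 64e-6 * 55
= 10.9331 MPa

10.9331


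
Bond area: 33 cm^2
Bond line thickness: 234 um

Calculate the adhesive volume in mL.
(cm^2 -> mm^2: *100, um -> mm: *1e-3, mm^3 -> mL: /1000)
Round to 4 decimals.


V = 33*100 * 234*1e-3 / 1000
= 0.7722 mL

0.7722


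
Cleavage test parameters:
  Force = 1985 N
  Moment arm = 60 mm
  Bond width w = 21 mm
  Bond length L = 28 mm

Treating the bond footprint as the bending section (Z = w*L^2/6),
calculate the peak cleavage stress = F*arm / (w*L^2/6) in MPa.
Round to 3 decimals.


M = 1985 * 60 = 119100 N*mm
Z = 21 * 28^2 / 6 = 16464 / 6 mm^3
sigma = M / Z = 6 * 119100 / 16464 = 714600 / 16464
= 43.404 MPa

43.404


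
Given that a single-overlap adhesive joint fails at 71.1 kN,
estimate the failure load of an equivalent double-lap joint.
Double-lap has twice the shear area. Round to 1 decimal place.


Double-lap factor = 2
Expected load = 71.1 * 2 = 142.2 kN

142.2


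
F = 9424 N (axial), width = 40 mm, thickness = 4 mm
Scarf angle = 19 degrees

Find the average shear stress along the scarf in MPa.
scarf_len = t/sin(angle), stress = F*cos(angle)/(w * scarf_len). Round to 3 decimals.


scarf_len = 4/sin(19 deg) = 12.2862
cos(19 deg) = 0.945519
stress = 9424*0.945519/(40*12.2862) = 18.131 MPa

18.131


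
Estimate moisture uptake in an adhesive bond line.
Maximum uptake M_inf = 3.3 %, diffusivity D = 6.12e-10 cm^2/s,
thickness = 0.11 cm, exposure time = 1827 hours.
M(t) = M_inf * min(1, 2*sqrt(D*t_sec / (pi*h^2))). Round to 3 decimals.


Convert time: 1827 h = 6577200 s
ratio = min(1, 2*sqrt(6.12e-10*6577200/(pi*0.11^2)))
= 0.650817
M(t) = 3.3 * 0.650817 = 2.148%

2.148


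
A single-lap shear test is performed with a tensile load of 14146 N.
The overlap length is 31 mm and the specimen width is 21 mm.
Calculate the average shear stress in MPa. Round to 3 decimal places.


Shear stress = F / (overlap * width)
= 14146 / (31 * 21)
= 14146 / 651
= 21.730 MPa

21.730


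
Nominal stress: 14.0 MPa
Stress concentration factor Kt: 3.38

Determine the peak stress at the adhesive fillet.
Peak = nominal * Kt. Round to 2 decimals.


Peak stress = 14.0 * 3.38
= 47.32 MPa

47.32


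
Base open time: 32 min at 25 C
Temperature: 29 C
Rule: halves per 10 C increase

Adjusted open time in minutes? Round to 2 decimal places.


Acceleration = 2^((29-25)/10) = 1.3195
Open time = 32 / 1.3195 = 24.25 min

24.25


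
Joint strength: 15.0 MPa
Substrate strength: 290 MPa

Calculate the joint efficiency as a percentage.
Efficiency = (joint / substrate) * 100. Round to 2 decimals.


Efficiency = (15.0 / 290) * 100 = 5.17%

5.17


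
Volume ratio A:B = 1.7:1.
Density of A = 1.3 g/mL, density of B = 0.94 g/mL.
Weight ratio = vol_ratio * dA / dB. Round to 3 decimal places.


Wt ratio = 1.7 * 1.3 / 0.94
= 2.351

2.351


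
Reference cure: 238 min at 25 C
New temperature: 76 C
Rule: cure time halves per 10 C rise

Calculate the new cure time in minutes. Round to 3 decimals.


factor = 2^((76-25)/10) = 34.2968
t_new = 238 / 34.2968 = 6.939 min

6.939


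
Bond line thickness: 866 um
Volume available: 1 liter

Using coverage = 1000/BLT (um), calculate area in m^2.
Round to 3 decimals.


1 L = 1e6 mm^3, thickness = 866 um = 0.866 mm
Area = 1e6 / 0.866 mm^2 = (1e6 / 0.866) / 1e6 m^2 = 1000 / 866 m^2
= 1.155 m^2

1.155


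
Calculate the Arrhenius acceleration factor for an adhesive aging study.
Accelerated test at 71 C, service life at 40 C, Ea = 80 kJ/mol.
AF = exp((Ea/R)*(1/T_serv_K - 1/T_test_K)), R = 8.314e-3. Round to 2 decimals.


T_test = 344.15 K, T_serv = 313.15 K
Ea/R = 80 / 0.008314 = 9622.32
AF = exp(9622.32 * (1/313.15 - 1/344.15))
= 15.92

15.92


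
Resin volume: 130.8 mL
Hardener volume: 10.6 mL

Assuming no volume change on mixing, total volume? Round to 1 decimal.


V_total = 130.8 + 10.6 = 141.4 mL

141.4


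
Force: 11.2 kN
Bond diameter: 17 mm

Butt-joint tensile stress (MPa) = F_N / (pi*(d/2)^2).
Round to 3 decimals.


F_N = 11.2 * 1000 = 11200.0 N
A = pi*(8.5)^2 = 226.9801 mm^2
stress = 11200.0 / 226.9801 = 49.344 MPa

49.344


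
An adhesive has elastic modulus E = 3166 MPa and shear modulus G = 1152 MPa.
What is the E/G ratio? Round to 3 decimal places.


E/G = 3166 / 1152 = 2.748

2.748


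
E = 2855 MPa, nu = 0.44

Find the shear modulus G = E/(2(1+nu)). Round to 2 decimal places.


G = 2855 / (2 * 1.44)
= 991.32 MPa

991.32


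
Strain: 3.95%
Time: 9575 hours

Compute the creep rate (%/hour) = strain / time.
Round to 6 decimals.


Creep rate = 3.95 / 9575
= 0.000413 %/h

0.000413


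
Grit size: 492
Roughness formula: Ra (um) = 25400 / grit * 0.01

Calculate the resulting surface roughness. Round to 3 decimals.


Ra = 25400 / 492 * 0.01
= 0.516 um

0.516


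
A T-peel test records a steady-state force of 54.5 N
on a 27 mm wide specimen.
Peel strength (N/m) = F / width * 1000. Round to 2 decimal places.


Peel strength = 54.5 / 27 * 1000
= 2018.52 N/m

2018.52


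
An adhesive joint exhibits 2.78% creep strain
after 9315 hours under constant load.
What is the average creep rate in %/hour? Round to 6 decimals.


Creep rate = strain / time
= 2.78 / 9315
= 0.000298 %/h

0.000298


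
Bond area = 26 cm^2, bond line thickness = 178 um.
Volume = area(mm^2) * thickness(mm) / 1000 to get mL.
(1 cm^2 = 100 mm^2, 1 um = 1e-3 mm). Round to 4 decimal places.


area_mm2 = 26 * 100 = 2600
blt_mm = 178 * 1e-3 = 0.178
vol_mm3 = 2600 * 0.178 = 462.8
vol_mL = 462.8 / 1000 = 0.4628 mL

0.4628


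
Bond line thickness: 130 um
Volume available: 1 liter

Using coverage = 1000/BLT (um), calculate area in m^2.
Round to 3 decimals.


1 L = 1e6 mm^3, thickness = 130 um = 0.13 mm
Area = 1e6 / 0.13 mm^2 = (1e6 / 0.13) / 1e6 m^2 = 1000 / 130 m^2
= 7.692 m^2

7.692


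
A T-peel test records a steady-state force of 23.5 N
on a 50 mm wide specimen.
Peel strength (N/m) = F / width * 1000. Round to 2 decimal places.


Peel strength = 23.5 / 50 * 1000
= 470.00 N/m

470.00


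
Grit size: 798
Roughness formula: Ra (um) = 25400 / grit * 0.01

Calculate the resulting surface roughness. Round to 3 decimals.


Ra = 25400 / 798 * 0.01
= 0.318 um

0.318


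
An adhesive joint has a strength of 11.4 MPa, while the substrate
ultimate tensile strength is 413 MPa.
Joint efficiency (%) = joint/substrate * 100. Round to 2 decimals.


Efficiency = 11.4 / 413 * 100
= 2.76%

2.76


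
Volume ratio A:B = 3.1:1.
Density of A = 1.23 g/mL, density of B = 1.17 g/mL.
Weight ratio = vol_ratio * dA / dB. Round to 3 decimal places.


Wt ratio = 3.1 * 1.23 / 1.17
= 3.259

3.259


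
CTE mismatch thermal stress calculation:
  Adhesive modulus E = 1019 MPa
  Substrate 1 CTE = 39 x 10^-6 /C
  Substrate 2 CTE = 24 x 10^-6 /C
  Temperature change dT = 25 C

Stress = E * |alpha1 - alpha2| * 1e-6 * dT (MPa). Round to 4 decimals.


delta_alpha = |39 - 24| = 15 x 10^-6/C
Stress = 1019 * 15e-6 * 25
= 0.3821 MPa

0.3821


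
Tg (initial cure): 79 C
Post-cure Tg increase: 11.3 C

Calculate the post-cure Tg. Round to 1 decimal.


Post-cure Tg = 79 + 11.3 = 90.3 C

90.3


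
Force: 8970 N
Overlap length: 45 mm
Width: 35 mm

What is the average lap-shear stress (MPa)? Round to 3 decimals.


Average shear stress = F / (overlap * width)
= 8970 / (45 * 35)
= 5.695 MPa

5.695


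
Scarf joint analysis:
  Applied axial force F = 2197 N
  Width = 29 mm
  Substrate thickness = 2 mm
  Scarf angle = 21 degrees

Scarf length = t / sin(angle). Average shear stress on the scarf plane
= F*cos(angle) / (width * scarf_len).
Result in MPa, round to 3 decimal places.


Scarf length = 2 / sin(21 deg) = 5.5809 mm
cos(21 deg) = 0.933580
Shear = 2197 * 0.933580 / (29 * 5.5809)
= 12.673 MPa

12.673


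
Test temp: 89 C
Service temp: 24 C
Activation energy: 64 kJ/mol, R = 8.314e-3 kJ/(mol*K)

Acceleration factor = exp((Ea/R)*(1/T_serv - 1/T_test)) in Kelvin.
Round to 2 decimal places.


AF = exp((64/0.008314)*(1/297.15 - 1/362.15))
= 104.55

104.55


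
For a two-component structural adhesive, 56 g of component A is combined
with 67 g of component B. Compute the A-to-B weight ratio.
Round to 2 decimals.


Weight ratio A:B = 56 / 67
= 0.84

0.84


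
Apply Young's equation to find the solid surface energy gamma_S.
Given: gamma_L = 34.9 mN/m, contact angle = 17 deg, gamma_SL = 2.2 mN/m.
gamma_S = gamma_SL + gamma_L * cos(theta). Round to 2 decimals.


theta_rad = 17 * pi/180 = 0.296706
gamma_S = 2.2 + 34.9 * cos(0.296706)
= 35.58 mN/m

35.58


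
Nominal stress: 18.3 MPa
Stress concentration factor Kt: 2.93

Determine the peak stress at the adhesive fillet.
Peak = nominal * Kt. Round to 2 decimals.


Peak stress = 18.3 * 2.93
= 53.62 MPa

53.62


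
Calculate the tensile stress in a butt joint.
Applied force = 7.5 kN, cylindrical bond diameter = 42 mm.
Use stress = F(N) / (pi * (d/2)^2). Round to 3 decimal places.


A = pi * 21.0^2 = 1385.4424 mm^2
sigma = 7500.0 / 1385.4424 = 5.413 MPa

5.413


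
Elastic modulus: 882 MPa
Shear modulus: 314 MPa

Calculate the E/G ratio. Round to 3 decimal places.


E / G = 882 / 314 = 2.809

2.809


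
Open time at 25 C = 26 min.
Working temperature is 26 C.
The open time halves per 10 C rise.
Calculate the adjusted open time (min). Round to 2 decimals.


factor = 2^((26 - 25) / 10) = 1.0718
ot = 26 / 1.0718 = 24.26 min

24.26


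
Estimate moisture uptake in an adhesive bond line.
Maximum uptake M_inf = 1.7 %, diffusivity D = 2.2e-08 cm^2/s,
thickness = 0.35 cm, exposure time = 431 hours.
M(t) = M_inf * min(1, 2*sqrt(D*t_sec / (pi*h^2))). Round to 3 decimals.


Convert time: 431 h = 1551600 s
ratio = min(1, 2*sqrt(2.2e-08*1551600/(pi*0.35^2)))
= 0.595646
M(t) = 1.7 * 0.595646 = 1.013%

1.013


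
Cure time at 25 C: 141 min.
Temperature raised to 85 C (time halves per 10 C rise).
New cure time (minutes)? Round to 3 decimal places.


Acceleration factor = 2^(60/10) = 64.0000
New time = 141 / 64.0000 = 2.203 min

2.203


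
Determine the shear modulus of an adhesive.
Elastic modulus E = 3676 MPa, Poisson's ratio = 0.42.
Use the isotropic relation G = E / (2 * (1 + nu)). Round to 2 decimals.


G = 3676 / (2*(1+0.42)) = 3676 / 2.84
= 1294.37 MPa

1294.37


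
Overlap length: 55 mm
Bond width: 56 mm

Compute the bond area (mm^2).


Bond area = 55 * 56 = 3080 mm^2

3080


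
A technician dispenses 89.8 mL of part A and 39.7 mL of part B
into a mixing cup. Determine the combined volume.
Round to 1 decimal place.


Combined volume = 89.8 + 39.7
= 129.5 mL

129.5


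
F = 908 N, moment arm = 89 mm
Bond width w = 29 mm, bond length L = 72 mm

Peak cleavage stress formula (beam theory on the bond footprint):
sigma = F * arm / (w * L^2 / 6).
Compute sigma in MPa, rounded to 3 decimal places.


sigma = (908 * 89) / (29 * 5184 / 6)
= 80812 * 6 / 150336
= 484872 / 150336
= 3.225 MPa

3.225


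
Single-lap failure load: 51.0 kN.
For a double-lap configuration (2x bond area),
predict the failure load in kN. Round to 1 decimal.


Failure load = 51.0 * 2 = 102.0 kN

102.0


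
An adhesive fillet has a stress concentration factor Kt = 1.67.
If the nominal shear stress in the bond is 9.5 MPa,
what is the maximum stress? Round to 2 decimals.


Max stress = 9.5 * 1.67 = 15.87 MPa

15.87


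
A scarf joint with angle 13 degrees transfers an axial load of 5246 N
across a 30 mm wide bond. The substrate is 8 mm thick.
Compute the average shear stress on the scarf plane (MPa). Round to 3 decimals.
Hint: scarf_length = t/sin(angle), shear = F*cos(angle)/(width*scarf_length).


scarf_length = 8 / sin(13 deg) = 35.5633 mm
cos(13 deg) = 0.974370
shear stress = 5246 * 0.974370 / (30 * 35.5633)
= 4.791 MPa

4.791


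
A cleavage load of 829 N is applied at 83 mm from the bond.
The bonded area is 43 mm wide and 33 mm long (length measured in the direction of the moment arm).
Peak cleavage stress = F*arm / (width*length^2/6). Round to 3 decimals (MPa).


Moment = 829 * 83 = 68807 N*mm
Section modulus = 43 * 1089 / 6 = 46827 / 6 mm^3
Stress = 68807 / (46827 / 6) = 412842 / 46827
= 8.816 MPa

8.816


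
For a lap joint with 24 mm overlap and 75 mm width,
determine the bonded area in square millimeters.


Area = 24 * 75 = 1800 mm^2

1800


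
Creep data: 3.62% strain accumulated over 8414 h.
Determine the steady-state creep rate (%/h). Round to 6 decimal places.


Rate = 3.62 / 8414 = 0.000430 %/h

0.000430


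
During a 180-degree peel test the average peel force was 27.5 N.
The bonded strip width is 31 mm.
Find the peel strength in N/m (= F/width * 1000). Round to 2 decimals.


Peel strength = F/width * 1000
= 27.5 / 31 * 1000
= 887.10 N/m

887.10


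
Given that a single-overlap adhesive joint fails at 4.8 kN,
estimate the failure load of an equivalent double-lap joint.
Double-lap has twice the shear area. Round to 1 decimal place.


Double-lap factor = 2
Expected load = 4.8 * 2 = 9.6 kN

9.6


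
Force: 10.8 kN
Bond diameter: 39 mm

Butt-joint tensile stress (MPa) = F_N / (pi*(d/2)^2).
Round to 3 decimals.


F_N = 10.8 * 1000 = 10800.0 N
A = pi*(19.5)^2 = 1194.5906 mm^2
stress = 10800.0 / 1194.5906 = 9.041 MPa

9.041


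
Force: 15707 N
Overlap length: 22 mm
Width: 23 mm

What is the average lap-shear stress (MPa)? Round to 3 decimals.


Average shear stress = F / (overlap * width)
= 15707 / (22 * 23)
= 31.042 MPa

31.042
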